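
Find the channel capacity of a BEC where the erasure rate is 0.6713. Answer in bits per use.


C = 1 - epsilon = 1 - 0.6713 = 0.3287

0.3287 bits


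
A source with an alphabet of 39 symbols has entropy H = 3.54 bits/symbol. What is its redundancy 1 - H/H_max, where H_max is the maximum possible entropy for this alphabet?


H_max = log2(K) = log2(39) = 5.2854 bits/symbol. Redundancy = 1 - H/H_max = 1 - 3.54/5.2854 = 1 - 0.6698 = 0.3302

0.3302


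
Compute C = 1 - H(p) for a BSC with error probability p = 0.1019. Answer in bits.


H(p) = -p*log2(p) - (1-p)*log2(1-p) = -0.1019*log2(0.1019) - 0.8981*log2(0.8981) = 0.335737 + 0.139252 = 0.475. C = 1 - H(p) = 1 - 0.475 = 0.525

0.525 bits


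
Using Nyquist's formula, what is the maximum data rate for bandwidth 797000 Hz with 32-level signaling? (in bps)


Rate = 2 * B * log2(M) = 2 * 797000 * 5.0 = 7970000.0

7970000.0 bps


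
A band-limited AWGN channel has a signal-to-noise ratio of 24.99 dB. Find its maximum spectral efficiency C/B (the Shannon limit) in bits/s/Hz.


SNR_linear = 10^(24.99/10) = 315.5005; C/B = log2(1 + SNR_linear) = log2(1 + 315.5005) = 8.3061

8.3061 bits/s/Hz


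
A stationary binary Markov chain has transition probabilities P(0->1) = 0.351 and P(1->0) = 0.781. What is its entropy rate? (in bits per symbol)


Stationary distribution: pi_0 = p10/(p01+p10) = 0.6899, pi_1 = 0.3101. Entropy rate H' = pi_0*H(p01) + pi_1*H(p10) = 0.6899*0.935 + 0.3101*0.7583 = 0.8802

0.8802 bits/symbol


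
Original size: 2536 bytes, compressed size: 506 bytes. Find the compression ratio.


Ratio = original / compressed = 2536 / 506 = 5.0119

5.0119


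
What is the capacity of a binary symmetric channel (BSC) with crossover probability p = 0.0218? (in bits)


H(p) = -p*log2(p) - (1-p)*log2(1-p) = -0.0218*log2(0.0218) - 0.9782*log2(0.9782) = 0.120326 + 0.031105 = 0.1514. C = 1 - H(p) = 1 - 0.1514 = 0.8486

0.8486 bits


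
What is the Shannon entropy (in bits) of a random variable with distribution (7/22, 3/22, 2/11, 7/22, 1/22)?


H = -sum(p_i * log2(p_i)). Terms: -(7/22)*log2(7/22) = 0.525661; -(3/22)*log2(3/22) = 0.391973; -(2/11)*log2(2/11) = 0.447169; -(7/22)*log2(7/22) = 0.525661; -(1/22)*log2(1/22) = 0.202701. H = 0.525661 + 0.391973 + 0.447169 + 0.525661 + 0.202701 = 2.0932

2.0932 bits


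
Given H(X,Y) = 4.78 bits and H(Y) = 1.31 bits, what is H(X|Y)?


H(X|Y) = H(X,Y) - H(Y) = 4.78 - 1.31 = 3.47

3.47 bits


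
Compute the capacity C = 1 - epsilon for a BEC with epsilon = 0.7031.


C = 1 - epsilon = 1 - 0.7031 = 0.2969

0.2969 bits


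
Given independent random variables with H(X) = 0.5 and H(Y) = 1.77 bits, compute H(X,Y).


For independent variables, H(X,Y) = H(X) + H(Y) = 0.5 + 1.77 = 2.27

2.27 bits


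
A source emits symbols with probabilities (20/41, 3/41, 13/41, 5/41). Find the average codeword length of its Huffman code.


Huffman construction (repeatedly merge the two least-probable nodes; each merge adds 1 bit to every symbol beneath it): 3/41 + 5/41 = 8/41; 8/41 + 13/41 = 21/41; 20/41 + 21/41 = 1. Resulting codeword lengths (in the order the probabilities were given): (1, 3, 2, 3). L_avg = sum(p_i * l_i) = 20/41*1 + 3/41*3 + 13/41*2 + 5/41*3 = 70/41 = 1.7073

1.7073 bits


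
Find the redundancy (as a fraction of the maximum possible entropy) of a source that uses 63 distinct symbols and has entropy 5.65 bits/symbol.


H_max = log2(K) = log2(63) = 5.9773 bits/symbol. Redundancy = 1 - H/H_max = 1 - 5.65/5.9773 = 1 - 0.9452 = 0.0548

0.0548


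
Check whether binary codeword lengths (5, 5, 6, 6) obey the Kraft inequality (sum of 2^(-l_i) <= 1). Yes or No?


Kraft sum = sum(2^(-l_i)) = 0.0938, need <= 1. Result: satisfied (a binary prefix-free code with these lengths exists)

Yes


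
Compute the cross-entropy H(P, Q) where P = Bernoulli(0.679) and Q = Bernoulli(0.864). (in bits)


H(P,Q) = -p*log2(q) - (1-p)*log2(1-q). -0.679*log2(0.864) = 0.143199; -0.321*log2(0.136) = 0.923941. H(P,Q) = 0.143199 + 0.923941 = 1.0671

1.0671 bits


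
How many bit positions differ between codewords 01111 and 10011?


Count differing positions: ^ ^ ^ . . = 3 differences

3


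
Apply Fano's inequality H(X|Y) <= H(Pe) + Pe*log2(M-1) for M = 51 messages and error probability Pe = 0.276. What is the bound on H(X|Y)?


H(Pe) = -Pe*log2(Pe) - (1-Pe)*log2(1-Pe) = -0.276*log2(0.276) - 0.724*log2(0.724) = 0.512604 + 0.337339 = 0.8499. Pe*log2(M-1) = 0.276*log2(50) = 1.557704. Bound = H(Pe) + Pe*log2(M-1) = 0.512604 + 0.337339 + 1.557704 = 2.4076

2.4076 bits


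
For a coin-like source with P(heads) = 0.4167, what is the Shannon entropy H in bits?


H = -p*log2(p) - (1-p)*log2(1-p). -0.4167*log2(0.4167) = 0.526258; -0.5833*log2(0.5833) = 0.453627. H = 0.526258 + 0.453627 = 0.9799

0.9799 bits


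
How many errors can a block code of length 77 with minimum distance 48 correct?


Correction capability = floor((d-1)/2) = floor((48-1)/2) = 23

23 errors


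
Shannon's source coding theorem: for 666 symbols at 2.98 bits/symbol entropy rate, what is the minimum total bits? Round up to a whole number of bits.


Minimum bits >= n * H = 666 * 2.98 = 1984.68, rounded up to a whole number of bits = 1985

1985 bits


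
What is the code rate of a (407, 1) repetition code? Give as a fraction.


Rate = k/n = 1/407

1/407


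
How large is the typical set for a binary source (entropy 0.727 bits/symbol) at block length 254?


log2|A_typical| = nH = 254 * 0.727 = 184.658, so |A_typical| ~ 2^184.658 = 3.869e+55

3.869e+55


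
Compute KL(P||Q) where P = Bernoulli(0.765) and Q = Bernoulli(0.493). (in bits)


KL = p*log2(p/q) + (1-p)*log2((1-p)/(1-q)) = 0.765*log2(0.765/0.493) + 0.235*log2(0.235/0.507) = 0.2242

0.2242 bits


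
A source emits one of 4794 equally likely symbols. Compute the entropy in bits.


H = log2(n) = log2(4794) = 12.227

12.227 bits


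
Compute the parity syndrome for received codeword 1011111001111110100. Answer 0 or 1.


Syndrome = XOR of all bits = 1 XOR 0 XOR 1 XOR 1 XOR 1 XOR 1 XOR 1 XOR 0 XOR 0 XOR 1 XOR 1 XOR 1 XOR 1 XOR 1 XOR 1 XOR 0 XOR 1 XOR 0 XOR 0 = 1

1


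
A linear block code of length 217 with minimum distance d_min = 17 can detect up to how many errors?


Detection capability = d_min - 1 = 17 - 1 = 16

16 errors


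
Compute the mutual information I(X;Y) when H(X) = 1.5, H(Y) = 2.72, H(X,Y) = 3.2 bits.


I(X;Y) = H(X) + H(Y) - H(X,Y) = 1.5 + 2.72 - 3.2 = 1.02

1.02 bits


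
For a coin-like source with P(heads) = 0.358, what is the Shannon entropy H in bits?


H = -p*log2(p) - (1-p)*log2(1-p). -0.358*log2(0.358) = 0.530545; -0.642*log2(0.642) = 0.410466. H = 0.530545 + 0.410466 = 0.941

0.941 bits


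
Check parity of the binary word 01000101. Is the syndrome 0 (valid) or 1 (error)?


Syndrome = XOR of all bits = 0 XOR 1 XOR 0 XOR 0 XOR 0 XOR 1 XOR 0 XOR 1 = 1

1


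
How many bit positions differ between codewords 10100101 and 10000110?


Count differing positions: . . ^ . . . ^ ^ = 3 differences

3


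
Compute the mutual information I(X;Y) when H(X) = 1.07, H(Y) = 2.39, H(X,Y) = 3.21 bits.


I(X;Y) = H(X) + H(Y) - H(X,Y) = 1.07 + 2.39 - 3.21 = 0.25

0.25 bits


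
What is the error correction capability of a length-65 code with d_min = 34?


Correction capability = floor((d-1)/2) = floor((34-1)/2) = 16

16 errors


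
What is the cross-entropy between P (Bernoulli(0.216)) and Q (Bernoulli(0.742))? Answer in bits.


H(P,Q) = -p*log2(q) - (1-p)*log2(1-q). -0.216*log2(0.742) = 0.092990; -0.784*log2(0.258) = 1.532373. H(P,Q) = 0.092990 + 1.532373 = 1.6254

1.6254 bits


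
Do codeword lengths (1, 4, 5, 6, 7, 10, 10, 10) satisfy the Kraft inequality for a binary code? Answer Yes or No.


Kraft sum = sum(2^(-l_i)) = 0.6201, need <= 1. Result: satisfied (a binary prefix-free code with these lengths exists)

Yes


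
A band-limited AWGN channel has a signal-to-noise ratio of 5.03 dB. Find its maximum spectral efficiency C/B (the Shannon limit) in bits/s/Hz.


SNR_linear = 10^(5.03/10) = 3.1842; C/B = log2(1 + SNR_linear) = log2(1 + 3.1842) = 2.065

2.065 bits/s/Hz


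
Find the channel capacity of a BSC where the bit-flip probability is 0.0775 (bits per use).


H(p) = -p*log2(p) - (1-p)*log2(1-p) = -0.0775*log2(0.0775) - 0.9225*log2(0.9225) = 0.285949 + 0.107360 = 0.3933. C = 1 - H(p) = 1 - 0.3933 = 0.6067

0.6067 bits


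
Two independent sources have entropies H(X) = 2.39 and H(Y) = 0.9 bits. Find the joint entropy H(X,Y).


For independent variables, H(X,Y) = H(X) + H(Y) = 2.39 + 0.9 = 3.29

3.29 bits


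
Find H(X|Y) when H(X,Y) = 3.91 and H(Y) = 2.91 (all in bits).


H(X|Y) = H(X,Y) - H(Y) = 3.91 - 2.91 = 1.0

1.0 bits


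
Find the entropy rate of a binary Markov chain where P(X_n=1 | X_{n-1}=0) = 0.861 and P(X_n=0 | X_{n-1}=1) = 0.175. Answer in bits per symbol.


Stationary distribution: pi_0 = p10/(p01+p10) = 0.1689, pi_1 = 0.8311. Entropy rate H' = pi_0*H(p01) + pi_1*H(p10) = 0.1689*0.5816 + 0.8311*0.669 = 0.6543

0.6543 bits/symbol


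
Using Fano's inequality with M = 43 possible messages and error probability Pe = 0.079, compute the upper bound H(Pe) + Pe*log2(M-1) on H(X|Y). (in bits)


H(Pe) = -Pe*log2(Pe) - (1-Pe)*log2(1-Pe) = -0.079*log2(0.079) - 0.921*log2(0.921) = 0.289298 + 0.109348 = 0.3986. Pe*log2(M-1) = 0.079*log2(42) = 0.425993. Bound = H(Pe) + Pe*log2(M-1) = 0.289298 + 0.109348 + 0.425993 = 0.8246

0.8246 bits


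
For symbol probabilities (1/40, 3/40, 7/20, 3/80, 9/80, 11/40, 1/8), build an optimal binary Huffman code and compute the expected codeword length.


Huffman construction (repeatedly merge the two least-probable nodes; each merge adds 1 bit to every symbol beneath it): 1/40 + 3/80 = 1/16; 1/16 + 3/40 = 11/80; 9/80 + 1/8 = 19/80; 11/80 + 19/80 = 3/8; 11/40 + 7/20 = 5/8; 3/8 + 5/8 = 1. Resulting codeword lengths (in the order the probabilities were given): (4, 3, 2, 4, 3, 2, 3). L_avg = sum(p_i * l_i) = 1/40*4 + 3/40*3 + 7/20*2 + 3/80*4 + 9/80*3 + 11/40*2 + 1/8*3 = 39/16 = 2.4375

2.4375 bits


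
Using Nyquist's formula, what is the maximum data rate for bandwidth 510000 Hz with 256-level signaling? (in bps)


Rate = 2 * B * log2(M) = 2 * 510000 * 8.0 = 8160000.0

8160000.0 bps


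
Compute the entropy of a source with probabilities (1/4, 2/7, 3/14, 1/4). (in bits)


H = -sum(p_i * log2(p_i)). Terms: -(1/4)*log2(1/4) = 0.500000; -(2/7)*log2(2/7) = 0.516387; -(3/14)*log2(3/14) = 0.476227; -(1/4)*log2(1/4) = 0.500000. H = 0.500000 + 0.516387 + 0.476227 + 0.500000 = 1.9926

1.9926 bits


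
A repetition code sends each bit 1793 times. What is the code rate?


Rate = k/n = 1/1793

1/1793


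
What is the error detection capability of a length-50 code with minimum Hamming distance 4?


Detection capability = d_min - 1 = 4 - 1 = 3

3 errors


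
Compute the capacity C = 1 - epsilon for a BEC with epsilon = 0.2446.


C = 1 - epsilon = 1 - 0.2446 = 0.7554

0.7554 bits


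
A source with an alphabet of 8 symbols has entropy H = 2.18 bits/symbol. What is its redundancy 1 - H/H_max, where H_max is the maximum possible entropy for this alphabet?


H_max = log2(K) = log2(8) = 3.0 bits/symbol. Redundancy = 1 - H/H_max = 1 - 2.18/3.0 = 1 - 0.7267 = 0.2733

0.2733


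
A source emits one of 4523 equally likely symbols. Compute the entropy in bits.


H = log2(n) = log2(4523) = 12.1431

12.1431 bits


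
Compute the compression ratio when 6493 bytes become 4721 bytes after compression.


Ratio = original / compressed = 6493 / 4721 = 1.3753

1.3753


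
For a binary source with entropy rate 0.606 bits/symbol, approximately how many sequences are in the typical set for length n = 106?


log2|A_typical| = nH = 106 * 0.606 = 64.236, so |A_typical| ~ 2^64.236 = 2.173e+19

2.173e+19


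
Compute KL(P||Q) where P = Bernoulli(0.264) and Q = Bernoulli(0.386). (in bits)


KL = p*log2(p/q) + (1-p)*log2((1-p)/(1-q)) = 0.264*log2(0.264/0.386) + 0.736*log2(0.736/0.614) = 0.0478

0.0478 bits


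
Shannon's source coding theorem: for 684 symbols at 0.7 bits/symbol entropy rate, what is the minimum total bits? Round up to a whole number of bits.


Minimum bits >= n * H = 684 * 0.7 = 478.8, rounded up to a whole number of bits = 479

479 bits


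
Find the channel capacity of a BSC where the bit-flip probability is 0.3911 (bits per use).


H(p) = -p*log2(p) - (1-p)*log2(1-p) = -0.3911*log2(0.3911) - 0.6089*log2(0.6089) = 0.529702 + 0.435804 = 0.9655. C = 1 - H(p) = 1 - 0.9655 = 0.0345

0.0345 bits


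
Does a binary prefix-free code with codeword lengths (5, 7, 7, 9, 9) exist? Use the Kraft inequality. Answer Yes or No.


Kraft sum = sum(2^(-l_i)) = 0.0508, need <= 1. Result: satisfied (a binary prefix-free code with these lengths exists)

Yes


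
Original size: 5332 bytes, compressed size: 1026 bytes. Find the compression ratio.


Ratio = original / compressed = 5332 / 1026 = 5.1969

5.1969


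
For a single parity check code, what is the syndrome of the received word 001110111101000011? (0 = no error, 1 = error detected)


Syndrome = XOR of all bits = 0 XOR 0 XOR 1 XOR 1 XOR 1 XOR 0 XOR 1 XOR 1 XOR 1 XOR 1 XOR 0 XOR 1 XOR 0 XOR 0 XOR 0 XOR 0 XOR 1 XOR 1 = 0

0


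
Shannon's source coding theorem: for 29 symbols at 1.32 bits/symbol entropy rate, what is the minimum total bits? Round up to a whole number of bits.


Minimum bits >= n * H = 29 * 1.32 = 38.28, rounded up to a whole number of bits = 39

39 bits


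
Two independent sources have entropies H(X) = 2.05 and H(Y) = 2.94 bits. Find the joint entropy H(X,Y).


For independent variables, H(X,Y) = H(X) + H(Y) = 2.05 + 2.94 = 4.99

4.99 bits


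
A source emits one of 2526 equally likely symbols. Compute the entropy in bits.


H = log2(n) = log2(2526) = 11.3026

11.3026 bits


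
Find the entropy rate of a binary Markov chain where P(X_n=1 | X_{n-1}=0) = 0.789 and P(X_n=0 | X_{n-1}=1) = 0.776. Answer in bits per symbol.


Stationary distribution: pi_0 = p10/(p01+p10) = 0.4958, pi_1 = 0.5042. Entropy rate H' = pi_0*H(p01) + pi_1*H(p10) = 0.4958*0.7434 + 0.5042*0.7674 = 0.7555

0.7555 bits/symbol


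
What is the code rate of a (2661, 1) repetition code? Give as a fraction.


Rate = k/n = 1/2661

1/2661


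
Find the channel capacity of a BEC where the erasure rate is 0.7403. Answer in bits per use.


C = 1 - epsilon = 1 - 0.7403 = 0.2597

0.2597 bits


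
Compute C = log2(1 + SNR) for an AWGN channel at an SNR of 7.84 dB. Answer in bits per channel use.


SNR_linear = 10^(7.84/10) = 6.0814; C = log2(1 + SNR_linear) = log2(1 + 6.0814) = 2.824

2.824 bits/channel use


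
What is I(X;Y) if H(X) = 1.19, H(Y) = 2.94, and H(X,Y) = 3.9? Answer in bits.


I(X;Y) = H(X) + H(Y) - H(X,Y) = 1.19 + 2.94 - 3.9 = 0.23

0.23 bits


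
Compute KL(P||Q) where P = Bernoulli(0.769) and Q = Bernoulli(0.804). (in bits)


KL = p*log2(p/q) + (1-p)*log2((1-p)/(1-q)) = 0.769*log2(0.769/0.804) + 0.231*log2(0.231/0.196) = 0.0054

0.0054 bits


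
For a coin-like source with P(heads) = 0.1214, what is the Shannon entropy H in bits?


H = -p*log2(p) - (1-p)*log2(1-p). -0.1214*log2(0.1214) = 0.369318; -0.8786*log2(0.8786) = 0.164054. H = 0.369318 + 0.164054 = 0.5334

0.5334 bits


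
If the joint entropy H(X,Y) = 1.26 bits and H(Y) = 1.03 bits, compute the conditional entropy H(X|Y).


H(X|Y) = H(X,Y) - H(Y) = 1.26 - 1.03 = 0.23

0.23 bits


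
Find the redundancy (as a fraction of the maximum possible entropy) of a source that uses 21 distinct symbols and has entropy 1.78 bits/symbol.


H_max = log2(K) = log2(21) = 4.3923 bits/symbol. Redundancy = 1 - H/H_max = 1 - 1.78/4.3923 = 1 - 0.4053 = 0.5947

0.5947


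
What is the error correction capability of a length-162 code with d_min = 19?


Correction capability = floor((d-1)/2) = floor((19-1)/2) = 9

9 errors


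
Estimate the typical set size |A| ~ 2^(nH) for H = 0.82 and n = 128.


log2|A_typical| = nH = 128 * 0.82 = 104.96, so |A_typical| ~ 2^104.96 = 3.946e+31

3.946e+31


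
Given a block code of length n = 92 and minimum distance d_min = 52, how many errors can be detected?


Detection capability = d_min - 1 = 52 - 1 = 51

51 errors


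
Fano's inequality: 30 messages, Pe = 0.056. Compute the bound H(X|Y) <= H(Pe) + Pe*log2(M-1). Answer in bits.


H(Pe) = -Pe*log2(Pe) - (1-Pe)*log2(1-Pe) = -0.056*log2(0.056) - 0.944*log2(0.944) = 0.232872 + 0.078485 = 0.3114. Pe*log2(M-1) = 0.056*log2(29) = 0.272047. Bound = H(Pe) + Pe*log2(M-1) = 0.232872 + 0.078485 + 0.272047 = 0.5834

0.5834 bits


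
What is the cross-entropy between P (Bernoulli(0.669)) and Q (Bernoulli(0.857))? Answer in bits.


H(P,Q) = -p*log2(q) - (1-p)*log2(1-q). -0.669*log2(0.857) = 0.148941; -0.331*log2(0.143) = 0.928757. H(P,Q) = 0.148941 + 0.928757 = 1.0777

1.0777 bits


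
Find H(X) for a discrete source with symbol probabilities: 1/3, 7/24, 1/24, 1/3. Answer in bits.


H = -sum(p_i * log2(p_i)). Terms: -(1/3)*log2(1/3) = 0.528321; -(7/24)*log2(7/24) = 0.518469; -(1/24)*log2(1/24) = 0.191040; -(1/3)*log2(1/3) = 0.528321. H = 0.528321 + 0.518469 + 0.191040 + 0.528321 = 1.7662

1.7662 bits


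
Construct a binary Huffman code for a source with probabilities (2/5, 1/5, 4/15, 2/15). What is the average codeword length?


Huffman construction (repeatedly merge the two least-probable nodes; each merge adds 1 bit to every symbol beneath it): 2/15 + 1/5 = 1/3; 4/15 + 1/3 = 3/5; 2/5 + 3/5 = 1. Resulting codeword lengths (in the order the probabilities were given): (1, 3, 2, 3). L_avg = sum(p_i * l_i) = 2/5*1 + 1/5*3 + 4/15*2 + 2/15*3 = 29/15 = 1.9333

1.9333 bits


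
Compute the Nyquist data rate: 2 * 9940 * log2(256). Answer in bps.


Rate = 2 * B * log2(M) = 2 * 9940 * 8.0 = 159040.0

159040.0 bps


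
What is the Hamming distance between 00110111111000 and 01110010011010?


Count differing positions: . ^ . . . ^ . ^ ^ . . . ^ . = 5 differences

5


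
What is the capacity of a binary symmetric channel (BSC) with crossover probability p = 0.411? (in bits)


H(p) = -p*log2(p) - (1-p)*log2(1-p) = -0.411*log2(0.411) - 0.589*log2(0.589) = 0.527227 + 0.449796 = 0.977. C = 1 - H(p) = 1 - 0.977 = 0.023

0.023 bits


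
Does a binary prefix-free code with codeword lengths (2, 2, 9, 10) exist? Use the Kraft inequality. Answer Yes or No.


Kraft sum = sum(2^(-l_i)) = 0.5029, need <= 1. Result: satisfied (a binary prefix-free code with these lengths exists)

Yes


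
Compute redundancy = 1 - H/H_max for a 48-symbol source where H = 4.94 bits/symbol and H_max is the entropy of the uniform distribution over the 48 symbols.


H_max = log2(K) = log2(48) = 5.585 bits/symbol. Redundancy = 1 - H/H_max = 1 - 4.94/5.585 = 1 - 0.8845 = 0.1155

0.1155


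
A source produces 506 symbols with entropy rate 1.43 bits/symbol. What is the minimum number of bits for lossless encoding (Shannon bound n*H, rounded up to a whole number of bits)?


Minimum bits >= n * H = 506 * 1.43 = 723.58, rounded up to a whole number of bits = 724

724 bits


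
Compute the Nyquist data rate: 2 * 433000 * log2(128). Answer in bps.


Rate = 2 * B * log2(M) = 2 * 433000 * 7.0 = 6062000.0

6062000.0 bps


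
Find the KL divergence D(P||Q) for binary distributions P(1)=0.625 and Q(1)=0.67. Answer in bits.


KL = p*log2(p/q) + (1-p)*log2((1-p)/(1-q)) = 0.625*log2(0.625/0.67) + 0.375*log2(0.375/0.33) = 0.0065

0.0065 bits


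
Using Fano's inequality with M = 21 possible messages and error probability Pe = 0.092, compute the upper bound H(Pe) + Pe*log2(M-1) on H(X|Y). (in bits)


H(Pe) = -Pe*log2(Pe) - (1-Pe)*log2(1-Pe) = -0.092*log2(0.092) - 0.908*log2(0.908) = 0.316684 + 0.126426 = 0.4431. Pe*log2(M-1) = 0.092*log2(20) = 0.397617. Bound = H(Pe) + Pe*log2(M-1) = 0.316684 + 0.126426 + 0.397617 = 0.8407

0.8407 bits


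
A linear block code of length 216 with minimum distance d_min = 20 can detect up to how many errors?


Detection capability = d_min - 1 = 20 - 1 = 19

19 errors


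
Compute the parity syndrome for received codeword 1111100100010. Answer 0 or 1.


Syndrome = XOR of all bits = 1 XOR 1 XOR 1 XOR 1 XOR 1 XOR 0 XOR 0 XOR 1 XOR 0 XOR 0 XOR 0 XOR 1 XOR 0 = 1

1


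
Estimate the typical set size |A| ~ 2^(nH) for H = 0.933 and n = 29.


log2|A_typical| = nH = 29 * 0.933 = 27.057, so |A_typical| ~ 2^27.057 = 1.396e+08

1.396e+08


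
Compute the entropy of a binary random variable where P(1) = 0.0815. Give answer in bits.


H = -p*log2(p) - (1-p)*log2(1-p). -0.0815*log2(0.0815) = 0.294790; -0.9185*log2(0.9185) = 0.112653. H = 0.294790 + 0.112653 = 0.4074

0.4074 bits


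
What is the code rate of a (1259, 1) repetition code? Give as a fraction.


Rate = k/n = 1/1259

1/1259


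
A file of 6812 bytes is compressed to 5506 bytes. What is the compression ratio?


Ratio = original / compressed = 6812 / 5506 = 1.2372

1.2372


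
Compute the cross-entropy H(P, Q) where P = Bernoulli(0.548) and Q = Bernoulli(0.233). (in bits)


H(P,Q) = -p*log2(q) - (1-p)*log2(1-q). -0.548*log2(0.233) = 1.151676; -0.452*log2(0.767) = 0.172981. H(P,Q) = 1.151676 + 0.172981 = 1.3247

1.3247 bits


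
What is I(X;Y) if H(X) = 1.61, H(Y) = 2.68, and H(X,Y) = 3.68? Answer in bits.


I(X;Y) = H(X) + H(Y) - H(X,Y) = 1.61 + 2.68 - 3.68 = 0.61

0.61 bits


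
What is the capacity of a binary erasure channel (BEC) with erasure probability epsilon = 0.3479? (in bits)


C = 1 - epsilon = 1 - 0.3479 = 0.6521

0.6521 bits


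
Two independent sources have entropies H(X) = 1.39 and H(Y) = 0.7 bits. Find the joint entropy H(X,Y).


For independent variables, H(X,Y) = H(X) + H(Y) = 1.39 + 0.7 = 2.09

2.09 bits


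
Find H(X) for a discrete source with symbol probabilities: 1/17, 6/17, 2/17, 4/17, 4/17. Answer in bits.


H = -sum(p_i * log2(p_i)). Terms: -(1/17)*log2(1/17) = 0.240439; -(6/17)*log2(6/17) = 0.530294; -(2/17)*log2(2/17) = 0.363231; -(4/17)*log2(4/17) = 0.491168; -(4/17)*log2(4/17) = 0.491168. H = 0.240439 + 0.530294 + 0.363231 + 0.491168 + 0.491168 = 2.1163

2.1163 bits


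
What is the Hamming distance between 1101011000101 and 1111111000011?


Count differing positions: . . ^ . ^ . . . . . ^ ^ . = 4 differences

4


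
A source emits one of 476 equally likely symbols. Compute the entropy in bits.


H = log2(n) = log2(476) = 8.8948

8.8948 bits


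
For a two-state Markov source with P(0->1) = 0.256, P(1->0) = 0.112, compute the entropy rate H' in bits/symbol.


Stationary distribution: pi_0 = p10/(p01+p10) = 0.3043, pi_1 = 0.6957. Entropy rate H' = pi_0*H(p01) + pi_1*H(p10) = 0.3043*0.8207 + 0.6957*0.5059 = 0.6017

0.6017 bits/symbol


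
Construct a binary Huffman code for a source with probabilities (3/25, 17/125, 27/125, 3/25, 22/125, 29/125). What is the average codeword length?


Huffman construction (repeatedly merge the two least-probable nodes; each merge adds 1 bit to every symbol beneath it): 3/25 + 3/25 = 6/25; 17/125 + 22/125 = 39/125; 27/125 + 29/125 = 56/125; 6/25 + 39/125 = 69/125; 56/125 + 69/125 = 1. Resulting codeword lengths (in the order the probabilities were given): (3, 3, 2, 3, 3, 2). L_avg = sum(p_i * l_i) = 3/25*3 + 17/125*3 + 27/125*2 + 3/25*3 + 22/125*3 + 29/125*2 = 319/125 = 2.552

2.552 bits


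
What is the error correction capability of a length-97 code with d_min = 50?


Correction capability = floor((d-1)/2) = floor((50-1)/2) = 24

24 errors


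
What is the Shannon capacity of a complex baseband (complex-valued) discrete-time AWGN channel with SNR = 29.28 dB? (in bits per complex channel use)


SNR_linear = 10^(29.28/10) = 847.2274; C = log2(1 + SNR_linear) = log2(1 + 847.2274) = 9.7283

9.7283 bits/channel use


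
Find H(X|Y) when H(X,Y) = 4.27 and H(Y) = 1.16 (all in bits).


H(X|Y) = H(X,Y) - H(Y) = 4.27 - 1.16 = 3.11

3.11 bits


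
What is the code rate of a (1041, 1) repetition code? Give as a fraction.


Rate = k/n = 1/1041

1/1041


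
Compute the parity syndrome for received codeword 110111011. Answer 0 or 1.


Syndrome = XOR of all bits = 1 XOR 1 XOR 0 XOR 1 XOR 1 XOR 1 XOR 0 XOR 1 XOR 1 = 1

1


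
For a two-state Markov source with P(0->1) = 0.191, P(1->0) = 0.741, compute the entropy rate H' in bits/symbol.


Stationary distribution: pi_0 = p10/(p01+p10) = 0.7951, pi_1 = 0.2049. Entropy rate H' = pi_0*H(p01) + pi_1*H(p10) = 0.7951*0.7036 + 0.2049*0.8252 = 0.7285

0.7285 bits/symbol


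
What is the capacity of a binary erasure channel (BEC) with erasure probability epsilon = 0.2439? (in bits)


C = 1 - epsilon = 1 - 0.2439 = 0.7561

0.7561 bits


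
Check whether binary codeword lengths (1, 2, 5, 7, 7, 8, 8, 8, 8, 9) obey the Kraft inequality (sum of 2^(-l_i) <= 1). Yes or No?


Kraft sum = sum(2^(-l_i)) = 0.8145, need <= 1. Result: satisfied (a binary prefix-free code with these lengths exists)

Yes


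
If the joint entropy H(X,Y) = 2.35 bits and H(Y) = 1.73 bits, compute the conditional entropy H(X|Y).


H(X|Y) = H(X,Y) - H(Y) = 2.35 - 1.73 = 0.62

0.62 bits


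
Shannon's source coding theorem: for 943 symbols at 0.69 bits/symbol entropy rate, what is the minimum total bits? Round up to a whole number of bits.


Minimum bits >= n * H = 943 * 0.69 = 650.67, rounded up to a whole number of bits = 651

651 bits


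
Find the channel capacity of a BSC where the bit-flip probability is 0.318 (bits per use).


H(p) = -p*log2(p) - (1-p)*log2(1-p) = -0.318*log2(0.318) - 0.682*log2(0.682) = 0.525623 + 0.376571 = 0.9022. C = 1 - H(p) = 1 - 0.9022 = 0.0978

0.0978 bits


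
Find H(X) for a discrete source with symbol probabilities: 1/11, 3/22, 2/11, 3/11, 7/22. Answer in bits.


H = -sum(p_i * log2(p_i)). Terms: -(1/11)*log2(1/11) = 0.314494; -(3/22)*log2(3/22) = 0.391973; -(2/11)*log2(2/11) = 0.447169; -(3/11)*log2(3/11) = 0.511219; -(7/22)*log2(7/22) = 0.525661. H = 0.314494 + 0.391973 + 0.447169 + 0.511219 + 0.525661 = 2.1905

2.1905 bits


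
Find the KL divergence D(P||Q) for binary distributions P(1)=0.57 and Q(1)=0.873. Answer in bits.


KL = p*log2(p/q) + (1-p)*log2((1-p)/(1-q)) = 0.57*log2(0.57/0.873) + 0.43*log2(0.43/0.127) = 0.406

0.406 bits


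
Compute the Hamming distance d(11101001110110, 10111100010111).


Count differing positions: . ^ . ^ . ^ . ^ ^ . . . . ^ = 6 differences

6


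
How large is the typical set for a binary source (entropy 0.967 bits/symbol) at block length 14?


log2|A_typical| = nH = 14 * 0.967 = 13.538, so |A_typical| ~ 2^13.538 = 1.189e+04

1.189e+04


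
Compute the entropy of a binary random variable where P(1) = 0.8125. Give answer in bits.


H = -p*log2(p) - (1-p)*log2(1-p). -0.8125*log2(0.8125) = 0.243393; -0.1875*log2(0.1875) = 0.452820. H = 0.243393 + 0.452820 = 0.6962

0.6962 bits


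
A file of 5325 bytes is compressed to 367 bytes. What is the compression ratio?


Ratio = original / compressed = 5325 / 367 = 14.5095

14.5095


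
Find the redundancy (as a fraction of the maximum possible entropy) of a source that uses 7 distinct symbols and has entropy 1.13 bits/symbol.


H_max = log2(K) = log2(7) = 2.8074 bits/symbol. Redundancy = 1 - H/H_max = 1 - 1.13/2.8074 = 1 - 0.4025 = 0.5975

0.5975


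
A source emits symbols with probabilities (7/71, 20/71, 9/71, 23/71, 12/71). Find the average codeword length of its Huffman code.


Huffman construction (repeatedly merge the two least-probable nodes; each merge adds 1 bit to every symbol beneath it): 7/71 + 9/71 = 16/71; 12/71 + 16/71 = 28/71; 20/71 + 23/71 = 43/71; 28/71 + 43/71 = 1. Resulting codeword lengths (in the order the probabilities were given): (3, 2, 3, 2, 2). L_avg = sum(p_i * l_i) = 7/71*3 + 20/71*2 + 9/71*3 + 23/71*2 + 12/71*2 = 158/71 = 2.2254

2.2254 bits


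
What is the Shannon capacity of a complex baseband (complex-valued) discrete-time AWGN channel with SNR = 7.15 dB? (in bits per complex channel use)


SNR_linear = 10^(7.15/10) = 5.188; C = log2(1 + SNR_linear) = log2(1 + 5.188) = 2.6295

2.6295 bits/channel use


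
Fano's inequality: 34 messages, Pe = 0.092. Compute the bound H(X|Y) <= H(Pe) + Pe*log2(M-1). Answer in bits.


H(Pe) = -Pe*log2(Pe) - (1-Pe)*log2(1-Pe) = -0.092*log2(0.092) - 0.908*log2(0.908) = 0.316684 + 0.126426 = 0.4431. Pe*log2(M-1) = 0.092*log2(33) = 0.464084. Bound = H(Pe) + Pe*log2(M-1) = 0.316684 + 0.126426 + 0.464084 = 0.9072

0.9072 bits


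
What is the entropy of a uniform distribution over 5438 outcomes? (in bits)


H = log2(n) = log2(5438) = 12.4089

12.4089 bits


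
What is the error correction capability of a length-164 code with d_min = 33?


Correction capability = floor((d-1)/2) = floor((33-1)/2) = 16

16 errors


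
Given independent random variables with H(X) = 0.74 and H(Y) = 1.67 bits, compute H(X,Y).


For independent variables, H(X,Y) = H(X) + H(Y) = 0.74 + 1.67 = 2.41

2.41 bits


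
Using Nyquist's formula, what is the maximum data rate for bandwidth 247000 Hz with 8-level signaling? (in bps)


Rate = 2 * B * log2(M) = 2 * 247000 * 3.0 = 1482000.0

1482000.0 bps


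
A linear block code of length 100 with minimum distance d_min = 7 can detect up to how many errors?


Detection capability = d_min - 1 = 7 - 1 = 6

6 errors


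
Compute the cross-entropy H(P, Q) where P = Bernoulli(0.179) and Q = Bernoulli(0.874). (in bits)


H(P,Q) = -p*log2(q) - (1-p)*log2(1-q). -0.179*log2(0.874) = 0.034779; -0.821*log2(0.126) = 2.453562. H(P,Q) = 0.034779 + 2.453562 = 2.4883

2.4883 bits


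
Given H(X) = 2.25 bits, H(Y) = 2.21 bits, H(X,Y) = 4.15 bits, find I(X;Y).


I(X;Y) = H(X) + H(Y) - H(X,Y) = 2.25 + 2.21 - 4.15 = 0.31

0.31 bits


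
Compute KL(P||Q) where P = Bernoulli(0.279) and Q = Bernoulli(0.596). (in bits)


KL = p*log2(p/q) + (1-p)*log2((1-p)/(1-q)) = 0.279*log2(0.279/0.596) + 0.721*log2(0.721/0.404) = 0.297

0.297 bits


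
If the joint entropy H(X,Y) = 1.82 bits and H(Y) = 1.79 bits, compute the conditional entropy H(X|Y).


H(X|Y) = H(X,Y) - H(Y) = 1.82 - 1.79 = 0.03

0.03 bits


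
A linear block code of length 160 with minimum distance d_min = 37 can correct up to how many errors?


Correction capability = floor((d-1)/2) = floor((37-1)/2) = 18

18 errors


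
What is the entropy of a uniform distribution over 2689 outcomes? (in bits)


H = log2(n) = log2(2689) = 11.3929

11.3929 bits


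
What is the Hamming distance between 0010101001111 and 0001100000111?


Count differing positions: . . ^ ^ . . ^ . . ^ . . . = 4 differences

4


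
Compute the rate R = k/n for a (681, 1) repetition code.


Rate = k/n = 1/681

1/681


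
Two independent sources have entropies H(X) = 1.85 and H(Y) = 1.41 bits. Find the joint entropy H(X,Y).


For independent variables, H(X,Y) = H(X) + H(Y) = 1.85 + 1.41 = 3.26

3.26 bits


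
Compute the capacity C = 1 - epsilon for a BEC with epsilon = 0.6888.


C = 1 - epsilon = 1 - 0.6888 = 0.3112

0.3112 bits


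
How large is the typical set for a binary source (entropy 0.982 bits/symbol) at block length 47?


log2|A_typical| = nH = 47 * 0.982 = 46.154, so |A_typical| ~ 2^46.154 = 7.830e+13

7.830e+13


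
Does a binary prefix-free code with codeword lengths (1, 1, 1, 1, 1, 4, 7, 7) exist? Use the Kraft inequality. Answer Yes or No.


Kraft sum = sum(2^(-l_i)) = 2.5781, need <= 1. Result: violated (a binary prefix-free code with these lengths cannot exist)

No


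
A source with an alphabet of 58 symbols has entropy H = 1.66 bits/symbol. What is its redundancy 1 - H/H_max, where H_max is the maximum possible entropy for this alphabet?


H_max = log2(K) = log2(58) = 5.858 bits/symbol. Redundancy = 1 - H/H_max = 1 - 1.66/5.858 = 1 - 0.2834 = 0.7166

0.7166


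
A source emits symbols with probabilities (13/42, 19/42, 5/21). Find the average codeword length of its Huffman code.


Huffman construction (repeatedly merge the two least-probable nodes; each merge adds 1 bit to every symbol beneath it): 5/21 + 13/42 = 23/42; 19/42 + 23/42 = 1. Resulting codeword lengths (in the order the probabilities were given): (2, 1, 2). L_avg = sum(p_i * l_i) = 13/42*2 + 19/42*1 + 5/21*2 = 65/42 = 1.5476

1.5476 bits


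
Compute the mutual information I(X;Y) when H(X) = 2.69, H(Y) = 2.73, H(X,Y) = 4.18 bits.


I(X;Y) = H(X) + H(Y) - H(X,Y) = 2.69 + 2.73 - 4.18 = 1.24

1.24 bits


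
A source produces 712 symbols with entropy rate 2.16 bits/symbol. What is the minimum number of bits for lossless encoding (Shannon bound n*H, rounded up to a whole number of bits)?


Minimum bits >= n * H = 712 * 2.16 = 1537.92, rounded up to a whole number of bits = 1538

1538 bits


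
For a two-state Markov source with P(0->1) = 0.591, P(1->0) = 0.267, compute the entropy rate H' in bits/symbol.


Stationary distribution: pi_0 = p10/(p01+p10) = 0.3112, pi_1 = 0.6888. Entropy rate H' = pi_0*H(p01) + pi_1*H(p10) = 0.3112*0.976 + 0.6888*0.8371 = 0.8803

0.8803 bits/symbol


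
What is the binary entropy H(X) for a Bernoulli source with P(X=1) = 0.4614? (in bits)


H = -p*log2(p) - (1-p)*log2(1-p). -0.4614*log2(0.4614) = 0.514881; -0.5386*log2(0.5386) = 0.480816. H = 0.514881 + 0.480816 = 0.9957

0.9957 bits


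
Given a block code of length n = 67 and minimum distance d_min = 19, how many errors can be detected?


Detection capability = d_min - 1 = 19 - 1 = 18

18 errors


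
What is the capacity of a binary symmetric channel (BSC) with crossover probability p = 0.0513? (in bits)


H(p) = -p*log2(p) - (1-p)*log2(1-p) = -0.0513*log2(0.0513) - 0.9487*log2(0.9487) = 0.219815 + 0.072079 = 0.2919. C = 1 - H(p) = 1 - 0.2919 = 0.7081

0.7081 bits


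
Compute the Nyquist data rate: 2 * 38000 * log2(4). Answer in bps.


Rate = 2 * B * log2(M) = 2 * 38000 * 2.0 = 152000.0

152000.0 bps


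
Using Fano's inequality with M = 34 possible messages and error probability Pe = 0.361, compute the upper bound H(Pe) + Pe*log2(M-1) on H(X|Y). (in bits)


H(Pe) = -Pe*log2(Pe) - (1-Pe)*log2(1-Pe) = -0.361*log2(0.361) - 0.639*log2(0.639) = 0.530644 + 0.412866 = 0.9435. Pe*log2(M-1) = 0.361*log2(33) = 1.821026. Bound = H(Pe) + Pe*log2(M-1) = 0.530644 + 0.412866 + 1.821026 = 2.7645

2.7645 bits


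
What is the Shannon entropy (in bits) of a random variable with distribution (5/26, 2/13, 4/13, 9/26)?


H = -sum(p_i * log2(p_i)). Terms: -(5/26)*log2(5/26) = 0.457406; -(2/13)*log2(2/13) = 0.415452; -(4/13)*log2(4/13) = 0.523212; -(9/26)*log2(9/26) = 0.529794. H = 0.457406 + 0.415452 + 0.523212 + 0.529794 = 1.9259

1.9259 bits


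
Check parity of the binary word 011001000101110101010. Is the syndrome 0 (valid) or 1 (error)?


Syndrome = XOR of all bits = 0 XOR 1 XOR 1 XOR 0 XOR 0 XOR 1 XOR 0 XOR 0 XOR 0 XOR 1 XOR 0 XOR 1 XOR 1 XOR 1 XOR 0 XOR 1 XOR 0 XOR 1 XOR 0 XOR 1 XOR 0 = 0

0


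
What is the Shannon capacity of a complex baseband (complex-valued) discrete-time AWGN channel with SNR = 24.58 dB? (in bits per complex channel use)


SNR_linear = 10^(24.58/10) = 287.0781; C = log2(1 + SNR_linear) = log2(1 + 287.0781) = 8.1703

8.1703 bits/channel use


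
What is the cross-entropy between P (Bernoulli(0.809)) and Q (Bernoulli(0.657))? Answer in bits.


H(P,Q) = -p*log2(q) - (1-p)*log2(1-q). -0.809*log2(0.657) = 0.490282; -0.191*log2(0.343) = 0.294850. H(P,Q) = 0.490282 + 0.294850 = 0.7851

0.7851 bits


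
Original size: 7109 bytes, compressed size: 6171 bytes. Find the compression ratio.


Ratio = original / compressed = 7109 / 6171 = 1.152

1.152


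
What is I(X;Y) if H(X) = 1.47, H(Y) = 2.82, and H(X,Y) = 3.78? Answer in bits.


I(X;Y) = H(X) + H(Y) - H(X,Y) = 1.47 + 2.82 - 3.78 = 0.51

0.51 bits


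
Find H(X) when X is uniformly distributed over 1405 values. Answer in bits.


H = log2(n) = log2(1405) = 10.4564

10.4564 bits


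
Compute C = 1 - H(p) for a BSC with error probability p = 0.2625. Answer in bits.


H(p) = -p*log2(p) - (1-p)*log2(1-p) = -0.2625*log2(0.2625) - 0.7375*log2(0.7375) = 0.506523 + 0.323973 = 0.8305. C = 1 - H(p) = 1 - 0.8305 = 0.1695

0.1695 bits


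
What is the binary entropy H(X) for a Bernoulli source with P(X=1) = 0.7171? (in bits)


H = -p*log2(p) - (1-p)*log2(1-p). -0.7171*log2(0.7171) = 0.344031; -0.2829*log2(0.2829) = 0.515341. H = 0.344031 + 0.515341 = 0.8594

0.8594 bits


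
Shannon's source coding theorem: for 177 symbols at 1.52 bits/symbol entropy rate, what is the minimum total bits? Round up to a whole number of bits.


Minimum bits >= n * H = 177 * 1.52 = 269.04, rounded up to a whole number of bits = 270

270 bits


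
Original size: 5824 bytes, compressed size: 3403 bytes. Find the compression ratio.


Ratio = original / compressed = 5824 / 3403 = 1.7114

1.7114


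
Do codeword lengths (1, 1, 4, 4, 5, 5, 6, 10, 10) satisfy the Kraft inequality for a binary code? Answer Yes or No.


Kraft sum = sum(2^(-l_i)) = 1.2051, need <= 1. Result: violated (a binary prefix-free code with these lengths cannot exist)

No


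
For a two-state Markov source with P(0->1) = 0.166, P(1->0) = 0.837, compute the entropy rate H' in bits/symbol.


Stationary distribution: pi_0 = p10/(p01+p10) = 0.8345, pi_1 = 0.1655. Entropy rate H' = pi_0*H(p01) + pi_1*H(p10) = 0.8345*0.6485 + 0.1655*0.6414 = 0.6473

0.6473 bits/symbol


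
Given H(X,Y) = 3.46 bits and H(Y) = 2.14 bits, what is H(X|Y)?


H(X|Y) = H(X,Y) - H(Y) = 3.46 - 2.14 = 1.32

1.32 bits


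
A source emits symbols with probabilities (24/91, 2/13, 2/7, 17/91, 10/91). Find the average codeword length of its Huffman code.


Huffman construction (repeatedly merge the two least-probable nodes; each merge adds 1 bit to every symbol beneath it): 10/91 + 2/13 = 24/91; 17/91 + 24/91 = 41/91; 24/91 + 2/7 = 50/91; 41/91 + 50/91 = 1. Resulting codeword lengths (in the order the probabilities were given): (2, 3, 2, 2, 3). L_avg = sum(p_i * l_i) = 24/91*2 + 2/13*3 + 2/7*2 + 17/91*2 + 10/91*3 = 206/91 = 2.2637

2.2637 bits


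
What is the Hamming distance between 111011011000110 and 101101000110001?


Count differing positions: . ^ . ^ ^ . . ^ ^ ^ ^ . ^ ^ ^ = 10 differences

10


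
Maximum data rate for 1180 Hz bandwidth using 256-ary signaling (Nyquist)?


Rate = 2 * B * log2(M) = 2 * 1180 * 8.0 = 18880.0

18880.0 bps


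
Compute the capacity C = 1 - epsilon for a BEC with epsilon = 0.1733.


C = 1 - epsilon = 1 - 0.1733 = 0.8267

0.8267 bits


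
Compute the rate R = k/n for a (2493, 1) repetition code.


Rate = k/n = 1/2493

1/2493


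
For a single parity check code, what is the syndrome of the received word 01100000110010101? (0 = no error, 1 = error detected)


Syndrome = XOR of all bits = 0 XOR 1 XOR 1 XOR 0 XOR 0 XOR 0 XOR 0 XOR 0 XOR 1 XOR 1 XOR 0 XOR 0 XOR 1 XOR 0 XOR 1 XOR 0 XOR 1 = 1

1


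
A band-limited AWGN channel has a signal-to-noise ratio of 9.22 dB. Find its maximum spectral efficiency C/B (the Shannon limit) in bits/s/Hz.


SNR_linear = 10^(9.22/10) = 8.356; C/B = log2(1 + SNR_linear) = log2(1 + 8.356) = 3.2259

3.2259 bits/s/Hz


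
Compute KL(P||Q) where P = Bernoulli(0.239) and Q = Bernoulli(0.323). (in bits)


KL = p*log2(p/q) + (1-p)*log2((1-p)/(1-q)) = 0.239*log2(0.239/0.323) + 0.761*log2(0.761/0.677) = 0.0246

0.0246 bits


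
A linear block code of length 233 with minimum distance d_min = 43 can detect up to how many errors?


Detection capability = d_min - 1 = 43 - 1 = 42

42 errors


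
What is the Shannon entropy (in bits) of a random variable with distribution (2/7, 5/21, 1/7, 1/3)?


H = -sum(p_i * log2(p_i)). Terms: -(2/7)*log2(2/7) = 0.516387; -(5/21)*log2(5/21) = 0.492950; -(1/7)*log2(1/7) = 0.401051; -(1/3)*log2(1/3) = 0.528321. H = 0.516387 + 0.492950 + 0.401051 + 0.528321 = 1.9387

1.9387 bits
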